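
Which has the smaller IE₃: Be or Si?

After 2 electrons have been removed, what remains? Be²⁺ is the bare [He] core; Si²⁺ still has 2 valence electrons.
Core electrons are held far more tightly than valence electrons, so Be tops the IE_3 order.
Tabulated IE_3 (kJ/mol): Be 14849, Si 3232.
So the third ionization energies run Si < Be.

Si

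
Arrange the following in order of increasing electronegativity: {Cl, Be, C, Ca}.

Ca, Be, C, Cl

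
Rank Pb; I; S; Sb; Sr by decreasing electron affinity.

S is in period 3, group 16; Sr is in period 5, group 2; Sb is in period 5, group 15; I is in period 5, group 17; Pb is in period 6, group 14.
Electron affinity generally becomes more exothermic across a period toward the halogens and less exothermic down a group.
These span different periods and groups, so the two trends combine.
Pb > Sr: period and group pull opposite ways; the across-period shift dominates (35 vs 5 kJ/mol).
Sb > Pb: relative to Pb, both the across-period and down-group shifts push Sb's electron affinity up.
S > Sb: relative to Sb, both the across-period and down-group shifts push S's electron affinity up.
I > S: period and group pull opposite ways; the across-period shift dominates (295 vs 200 kJ/mol).
For reference (kJ/mol): S 200, Sr 5, Sb 103, I 295, Pb 35.
So from highest to lowest: I > S > Sb > Pb > Sr.

I > S > Sb > Pb > Sr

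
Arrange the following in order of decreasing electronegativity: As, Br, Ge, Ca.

Br > As > Ge > Ca

Ca is in period 4, group 2; Ge is in period 4, group 14; As is in period 4, group 15; Br is in period 4, group 17.
Electronegativity increases across a period and decreases down a group, tracking effective nuclear charge and atomic size.
All lie in period 4, so electronegativity increases left to right.
So from highest to lowest: Br > As > Ge > Ca.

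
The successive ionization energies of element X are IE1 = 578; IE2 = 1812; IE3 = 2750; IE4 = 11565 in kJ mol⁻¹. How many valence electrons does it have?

3

Look for the largest jump between consecutive ionization energies: IE4/IE3 ≈ 4.2, far larger than any earlier ratio.
That jump marks the point where a core electron is being removed. So the atom has 3 valence electrons.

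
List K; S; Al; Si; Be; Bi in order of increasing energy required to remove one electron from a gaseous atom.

K < Al < Bi < Si < Be < S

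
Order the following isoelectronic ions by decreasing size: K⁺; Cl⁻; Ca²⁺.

All of these have 18 electrons, so size is governed by nuclear charge alone: the more protons, the stronger the pull on the same electron cloud, and the smaller the ion.
Nuclear charges: Ca²⁺ (Z=20), K⁺ (Z=19), Cl⁻ (Z=17).
Largest to smallest: Cl⁻ > K⁺ > Ca²⁺.

Cl⁻ > K⁺ > Ca²⁺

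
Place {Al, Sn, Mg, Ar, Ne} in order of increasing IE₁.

Al < Sn < Mg < Ar < Ne

IE₁ increases left→right with effective nuclear charge and decreases top→bottom as the valence shell moves farther out.
Here both period and group differ, so the two effects have to be weighed against each other.
Sn > Al: period and group pull opposite ways; the across-period shift dominates (709 vs 578 kJ/mol).
Mg > Sn: period and group pull opposite ways; the down-group shift dominates (738 vs 709 kJ/mol).
Ar > Mg: both are in period 3; the period trend gives Ar the larger value.
Ne > Ar: they share group 18; the group trend gives Ne the larger value.
Note the exception: Mg has a higher first ionization energy than Al, contrary to the simple trend — Al's single 3p electron is easier to remove than one from Mg's filled 3s².
For reference (kJ/mol): Ne 2081, Mg 738, Al 578, Ar 1521, Sn 709.
So from lowest to highest: Al < Sn < Mg < Ar < Ne.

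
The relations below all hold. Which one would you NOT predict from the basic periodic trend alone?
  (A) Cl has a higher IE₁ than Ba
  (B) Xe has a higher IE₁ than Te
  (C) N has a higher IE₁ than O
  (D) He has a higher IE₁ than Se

(C)

The general trend: IE₁ increases across a period and decreases down a group.
(A) Cl (period 3, group 17) vs Ba (period 6, group 2): the stated order agrees with the simple trend.
(B) Xe (period 5, group 18) vs Te (period 5, group 16): the stated order agrees with the simple trend.
(C) N (period 2, group 15) vs O (period 2, group 16): the stated order contradicts the simple trend.
(D) He (period 1, group 18) vs Se (period 4, group 16): the stated order agrees with the simple trend.
The exception is (C): pairing an electron in O's 2p⁴ costs repulsion energy, so O ionizes more easily than half-filled N (2p³).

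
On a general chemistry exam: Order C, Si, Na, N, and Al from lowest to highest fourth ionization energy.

Si < C < N < Na < Al

Consider each +3 ion: C³⁺ still has 1 valence electron; Si³⁺ still has 1 valence electron; Na³⁺ is already 2 electrons into the core; N³⁺ still has 2 valence electrons; Al³⁺ is the bare [Ne] core.
Core electrons are held far more tightly than valence electrons, so Na and Al top the IE_4 order.
Valence configurations: C³⁺ [He]2s¹, Si³⁺ [Ne]3s¹, N³⁺ [He]2s².
Approximate IE_4 values (kJ/mol): C 6223, Si 4356, Na 9543, N 7475, Al 11577.
Overall IE_4 order: Si < C < N < Na < Al.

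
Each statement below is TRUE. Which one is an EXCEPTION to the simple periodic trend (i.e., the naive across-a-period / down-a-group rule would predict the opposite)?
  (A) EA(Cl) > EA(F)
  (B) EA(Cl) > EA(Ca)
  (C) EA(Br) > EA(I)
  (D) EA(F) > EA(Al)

(A)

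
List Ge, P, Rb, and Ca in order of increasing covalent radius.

P, Ge, Ca, Rb

P is in period 3, group 15; Ca is in period 4, group 2; Ge is in period 4, group 14; Rb is in period 5, group 1.
Radius decreases left→right (rising Z_eff, same n) and increases top→bottom (higher n).
These span different periods and groups, so the two trends combine.
Ge > P: both effects reinforce here, so Ge is clearly the larger of the two.
Ca > Ge: Ca lies to the left of Ge in period 4, so the across-period effect alone puts Ca larger.
Rb > Ca: relative to Ca, both the across-period and down-group shifts push Rb's atomic radius up.
Approximate values (pm): P 111, Ca 171, Ge 121, Rb 210.
So from smallest to largest: P < Ge < Ca < Rb.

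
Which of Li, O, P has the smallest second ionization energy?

P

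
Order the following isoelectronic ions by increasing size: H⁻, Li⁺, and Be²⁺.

Be²⁺ < Li⁺ < H⁻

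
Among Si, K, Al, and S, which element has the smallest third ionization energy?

Al

Consider each +2 ion: Si²⁺ still has 2 valence electrons; K²⁺ is already 1 electron into the core; Al²⁺ still has 1 valence electron; S²⁺ still has 4 valence electrons.
Core electrons are held far more tightly than valence electrons, so K tops the IE_3 order.
Valence configurations: Si²⁺ [Ne]3s², Al²⁺ [Ne]3s¹, S²⁺ [Ne]3s²3p².
Approximate IE_3 values (kJ/mol): Si 3232, K 4420, Al 2745, S 3357.
Overall IE_3 order: Al < Si < S < K.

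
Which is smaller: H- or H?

H

Forming H- adds 1 electron to H. More electron–electron repulsion in the same shell, with unchanged nuclear charge, lets the cloud expand.
An anion is larger than its parent atom: H- > H.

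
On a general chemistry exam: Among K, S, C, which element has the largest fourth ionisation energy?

C

The fourth ionization energy removes an electron from the +3 ion. For each element: K³⁺ is already 2 electrons into the core; S³⁺ still has 3 valence electrons; C³⁺ still has 1 valence electron.
Usually core removal costs more than valence removal, but here the competition is close: a tightly held n=2 valence electron can cost more to remove than an n=3 core electron, so the actual values have to decide it.
Valence configurations: S³⁺ [Ne]3s²3p¹, C³⁺ [He]2s¹.
Approximate IE_4 values (kJ/mol): K 5877, S 4556, C 6223.
Hence IE_4: S < K < C.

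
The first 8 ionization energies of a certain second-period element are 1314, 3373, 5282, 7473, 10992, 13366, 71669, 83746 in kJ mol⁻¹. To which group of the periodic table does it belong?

Look for the largest jump between consecutive ionization energies: IE7/IE6 ≈ 5.4, far larger than any earlier ratio.
That jump marks the point where a core electron is being removed. So the atom has 6 valence electrons.
A main-group element with 6 valence electrons is in group 16.

Group 16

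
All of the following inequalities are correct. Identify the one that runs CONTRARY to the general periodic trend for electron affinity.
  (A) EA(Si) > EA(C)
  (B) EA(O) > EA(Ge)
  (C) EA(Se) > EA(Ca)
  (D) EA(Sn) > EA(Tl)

(A)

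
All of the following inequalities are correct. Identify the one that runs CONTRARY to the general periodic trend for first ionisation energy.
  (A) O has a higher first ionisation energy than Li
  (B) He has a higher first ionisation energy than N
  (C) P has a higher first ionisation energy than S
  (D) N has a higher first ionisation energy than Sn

The general trend: first ionisation energy increases across a period and decreases down a group.
(A) O (period 2, group 16) vs Li (period 2, group 1): the stated order agrees with the simple trend.
(B) He (period 1, group 18) vs N (period 2, group 15): the stated order agrees with the simple trend.
(C) P (period 3, group 15) vs S (period 3, group 16): the stated order contradicts the simple trend.
(D) N (period 2, group 15) vs Sn (period 5, group 14): the stated order agrees with the simple trend.
The exception is (C): S (3p⁴) ionizes more easily than half-filled P (3p³) because the paired 3p electron in S is pushed out by e⁻–e⁻ repulsion.

(C)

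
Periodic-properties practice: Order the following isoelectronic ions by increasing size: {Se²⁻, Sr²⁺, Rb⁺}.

All of these have 36 electrons, so size is governed by nuclear charge alone: the more protons, the stronger the pull on the same electron cloud, and the smaller the ion.
Nuclear charges: Sr²⁺ (Z=38), Rb⁺ (Z=37), Se²⁻ (Z=34).
Smallest to largest: Sr²⁺ < Rb⁺ < Se²⁻.

Sr²⁺ < Rb⁺ < Se²⁻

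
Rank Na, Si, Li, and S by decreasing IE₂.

Li > Na > S > Si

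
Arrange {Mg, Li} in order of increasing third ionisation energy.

Mg < Li

IE_3 is the cost of taking one more electron from the +2 cation: Mg²⁺ is the bare [Ne] core; Li²⁺ is already 1 electron into the core.
All of these are removing an electron from a noble-gas core or deeper; the smaller core (lower principal quantum number) is held far more tightly, and within a period the higher nuclear charge binds the same core more tightly.
Approximate IE_3 values (kJ/mol): Mg 7733, Li 11815.
Putting it together, IE_3: Mg < Li.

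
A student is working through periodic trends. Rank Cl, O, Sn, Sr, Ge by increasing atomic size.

O < Cl < Ge < Sn < Sr

O is in period 2, group 16; Cl is in period 3, group 17; Ge is in period 4, group 14; Sr is in period 5, group 2; Sn is in period 5, group 14.
Across a period the added protons contract the valence shell; down a group each new principal shell makes the atom larger.
Neither a single period nor a single group — weigh both effects.
Cl > O: the two effects oppose for this pair; the down-group effect wins (99 vs 63 pm).
Ge > Cl: relative to Cl, both the across-period and down-group shifts push Ge's atomic radius up.
Sn > Ge: Sn sits below Ge in group 14, so the down-group effect alone puts Sn larger.
Sr > Sn: both are in period 5; the period trend gives Sr the larger value.
For reference (pm): O 63, Cl 99, Ge 121, Sr 185, Sn 140.
So from smallest to largest: O < Cl < Ge < Sn < Sr.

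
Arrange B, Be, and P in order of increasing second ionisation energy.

Be < P < B

After 1 electron has been removed, what remains? B⁺ still has 2 valence electrons; Be⁺ still has 1 valence electron; P⁺ still has 4 valence electrons.
All are still removing valence electrons, so compare the +1 ions as you would atoms: IE_2 generally rises across a period (higher Z_eff) and falls down a group (larger shell), subject to the usual subshell exceptions.
Valence configurations: B⁺ [He]2s², Be⁺ [He]2s¹, P⁺ [Ne]3s²3p².
Approximate IE_2 values (kJ/mol): B 2427, Be 1757, P 1907.
Hence IE_2: Be < P < B.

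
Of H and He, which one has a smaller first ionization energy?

H

H is in period 1, group 1; He is in period 1, group 18.
IE₁ increases left→right with effective nuclear charge and decreases top→bottom as the valence shell moves farther out.
All lie in period 1, so first ionization energy increases left to right.
So H has the smaller first ionization energy (H < He).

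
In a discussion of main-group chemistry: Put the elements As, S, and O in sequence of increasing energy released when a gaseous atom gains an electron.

O is in period 2, group 16; S is in period 3, group 16; As is in period 4, group 15.
EA tends to increase across a period and decrease down a group, though the pattern is less regular than for IE or radius.
These span different periods and groups, so the two trends combine.
O > As: both effects reinforce here, so O is clearly the higher of the two.
S > O: this pair runs against the simple trend — see the exception note.
Note the exception: S has a higher electron affinity than O, contrary to the simple trend — the compact 2p subshell of O repels the added electron more than S's larger 3p does.
Tabulated electron affinity (kJ/mol): O 141, S 200, As 78.
So from lowest to highest: As < O < S.

As < O < S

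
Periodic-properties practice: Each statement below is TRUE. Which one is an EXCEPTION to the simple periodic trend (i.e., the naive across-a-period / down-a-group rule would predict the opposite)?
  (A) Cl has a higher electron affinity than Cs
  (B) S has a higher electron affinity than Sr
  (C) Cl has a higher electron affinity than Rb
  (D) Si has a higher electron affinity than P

(D)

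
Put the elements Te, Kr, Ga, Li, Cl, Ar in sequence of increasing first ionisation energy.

Li, Ga, Te, Cl, Kr, Ar

Li is in period 2, group 1; Cl is in period 3, group 17; Ar is in period 3, group 18; Ga is in period 4, group 13; Kr is in period 4, group 18; Te is in period 5, group 16.
First ionization energy rises across a period (greater Z_eff holds electrons more tightly) and falls down a group (valence electrons are farther from the nucleus).
Here both period and group differ, so the two effects have to be weighed against each other.
Ga > Li: period and group pull opposite ways; the across-period shift dominates (579 vs 520 kJ/mol).
Te > Ga: period and group pull opposite ways; the across-period shift dominates (869 vs 579 kJ/mol).
Cl > Te: relative to Te, both the across-period and down-group shifts push Cl's first ionization energy up.
Kr > Cl: period and group pull opposite ways; the across-period shift dominates (1351 vs 1251 kJ/mol).
Ar > Kr: Ar sits above Kr in group 18, so the down-group effect alone puts Ar higher.
For reference (kJ/mol): Li 520, Cl 1251, Ar 1521, Ga 579, Kr 1351, Te 869.
So from lowest to highest: Li < Ga < Te < Cl < Kr < Ar.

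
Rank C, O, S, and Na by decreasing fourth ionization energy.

IE_4 is the cost of taking one more electron from the +3 cation: C³⁺ still has 1 valence electron; O³⁺ still has 3 valence electrons; S³⁺ still has 3 valence electrons; Na³⁺ is already 2 electrons into the core.
Pulling an electron out of a noble-gas core costs far more than removing a remaining valence electron, so Na sits at the high end of IE_4.
Valence configurations: C³⁺ [He]2s¹, O³⁺ [He]2s²2p¹, S³⁺ [Ne]3s²3p¹.
Approximate IE_4 values (kJ/mol): C 6223, O 7469, S 4556, Na 9543.
Overall IE_4 order: S < C < O < Na.

Na > O > C > S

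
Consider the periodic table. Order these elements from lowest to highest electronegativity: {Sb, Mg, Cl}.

Mg < Sb < Cl

Atoms toward the upper right of the periodic table pull bonding electrons most strongly.
Neither a single period nor a single group — weigh both effects.
Sb > Mg: the two effects oppose for this pair; the across-period effect wins (2.05 vs 1.31).
Cl > Sb: relative to Sb, both the across-period and down-group shifts push Cl's electronegativity up.
Approximate values (Pauling): Mg 1.31, Cl 3.16, Sb 2.05.
So from lowest to highest: Mg < Sb < Cl.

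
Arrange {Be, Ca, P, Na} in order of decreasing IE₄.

Be > Na > Ca > P

IE_4 is the cost of taking one more electron from the +3 cation: Be³⁺ is already 1 electron into the core; Ca³⁺ is already 1 electron into the core; P³⁺ still has 2 valence electrons; Na³⁺ is already 2 electrons into the core.
Pulling an electron out of a noble-gas core costs far more than removing a remaining valence electron, so Ca, Na and Be sit at the high end of IE_4.
Approximate IE_4 values (kJ/mol): Be 21007, Ca 6491, P 4964, Na 9543.
Putting it together, IE_4: P < Ca < Na < Be.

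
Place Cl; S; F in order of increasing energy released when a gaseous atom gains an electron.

S, F, Cl

F is in period 2, group 17; S is in period 3, group 16; Cl is in period 3, group 17.
Electron affinity generally becomes more exothermic across a period toward the halogens and less exothermic down a group.
Neither a single period nor a single group — weigh both effects.
F > S: both effects reinforce here, so F is clearly the higher of the two.
Cl > F: this pair runs against the simple trend — see the exception note.
Note the exception: Cl has a higher electron affinity than F, contrary to the simple trend — F's small 2p subshell makes the incoming electron feel strong e⁻–e⁻ repulsion, so Cl actually releases more energy on gaining an electron.
Tabulated electron affinity (kJ/mol): F 328, S 200, Cl 349.
So from lowest to highest: S < F < Cl.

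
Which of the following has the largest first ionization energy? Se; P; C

C

IE₁ increases left→right with effective nuclear charge and decreases top→bottom as the valence shell moves farther out.
These sit on a diagonal, where the across-period and down-group effects partly cancel.
P > Se: period and group pull opposite ways; the down-group shift dominates (1012 vs 941 kJ/mol).
C > P: period and group pull opposite ways; the down-group shift dominates (1086 vs 1012 kJ/mol).
For reference (kJ/mol): C 1086, P 1012, Se 941.
The largest first ionization energy among these belongs to C.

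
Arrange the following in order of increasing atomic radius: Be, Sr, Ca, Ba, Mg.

Be < Mg < Ca < Sr < Ba

Be is in period 2, group 2; Mg is in period 3, group 2; Ca is in period 4, group 2; Sr is in period 5, group 2; Ba is in period 6, group 2.
Moving right in a period, electrons are added to the same shell under a stronger nuclear pull, so atoms get smaller; moving down, a new shell is opened and atoms get larger.
All are in group 2, so atomic radius increases down the group.
So from smallest to largest: Be < Mg < Ca < Sr < Ba.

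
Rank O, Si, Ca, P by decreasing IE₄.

IE_4 is the cost of taking one more electron from the +3 cation: O³⁺ still has 3 valence electrons; Si³⁺ still has 1 valence electron; Ca³⁺ is already 1 electron into the core; P³⁺ still has 2 valence electrons.
Usually core removal costs more than valence removal, but here the competition is close: a tightly held n=2 valence electron can cost more to remove than an n=3 core electron, so the actual values have to decide it.
Valence configurations: O³⁺ [He]2s²2p¹, Si³⁺ [Ne]3s¹, P³⁺ [Ne]3s².
Approximate IE_4 values (kJ/mol): O 7469, Si 4356, Ca 6491, P 4964.
So the fourth ionization energies run Si < P < Ca < O.

O, Ca, P, Si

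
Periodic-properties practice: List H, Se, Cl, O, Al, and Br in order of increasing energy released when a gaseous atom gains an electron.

H is in period 1, group 1; O is in period 2, group 16; Al is in period 3, group 13; Cl is in period 3, group 17; Se is in period 4, group 16; Br is in period 4, group 17.
EA tends to increase across a period and decrease down a group, though the pattern is less regular than for IE or radius.
Here both period and group differ, so the two effects have to be weighed against each other.
H > Al: the two effects oppose for this pair; the down-group effect wins (73 vs 42 kJ/mol).
O > H: the two effects oppose for this pair; the across-period effect wins (141 vs 73 kJ/mol).
Se > O: this pair runs against the simple trend — see the exception note.
Br > Se: Br lies to the right of Se in period 4, so the across-period effect alone puts Br higher.
Cl > Br: Cl sits above Br in group 17, so the down-group effect alone puts Cl higher.
Note the exception: Se has a higher electron affinity than O, contrary to the simple trend — O's compact 2p subshell gives strong electron–electron repulsion on the added electron.
For reference (kJ/mol): H 73, O 141, Al 42, Cl 349, Se 195, Br 325.
So from lowest to highest: Al < H < O < Se < Br < Cl.

Al, H, O, Se, Br, Cl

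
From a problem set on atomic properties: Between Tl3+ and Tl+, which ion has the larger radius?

Tl+

Both ions have Z = 81 protons, but Tl3+ has lost more electrons, so its remaining electrons feel a larger effective nuclear charge per electron and are pulled in more tightly.
Higher positive charge → smaller ion, so Tl+ > Tl3+.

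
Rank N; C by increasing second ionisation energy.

C < N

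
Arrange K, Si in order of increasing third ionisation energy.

Si < K

The third ionization energy removes an electron from the +2 ion. For each element: K²⁺ is already 1 electron into the core; Si²⁺ still has 2 valence electrons.
Breaking into a closed-shell core is much more expensive than removing a leftover valence electron — K has the largest IE_3 here.
The numbers (kJ/mol): K 4420, Si 3232.
Hence IE_3: Si < K.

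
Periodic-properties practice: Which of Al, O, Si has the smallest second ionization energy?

Si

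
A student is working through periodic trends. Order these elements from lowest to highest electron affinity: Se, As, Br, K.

K is in period 4, group 1; As is in period 4, group 15; Se is in period 4, group 16; Br is in period 4, group 17.
Electron affinity generally becomes more exothermic across a period toward the halogens and less exothermic down a group.
All lie in period 4, so electron affinity increases left to right.
So from lowest to highest: K < As < Se < Br.

K < As < Se < Br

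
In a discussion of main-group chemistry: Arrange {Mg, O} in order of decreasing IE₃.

After 2 electrons have been removed, what remains? Mg²⁺ is the bare [Ne] core; O²⁺ still has 4 valence electrons.
Core electrons are held far more tightly than valence electrons, so Mg tops the IE_3 order.
Approximate IE_3 values (kJ/mol): Mg 7733, O 5300.
So the third ionization energies run O < Mg.

Mg > O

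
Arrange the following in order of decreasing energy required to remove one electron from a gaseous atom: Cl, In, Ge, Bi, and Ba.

Cl > Ge > Bi > In > Ba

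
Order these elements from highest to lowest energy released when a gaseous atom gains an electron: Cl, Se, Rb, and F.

Adding an electron releases more energy for atoms nearer the top right (short of the noble gases).
Neither a single period nor a single group — weigh both effects.
Se > Rb: relative to Rb, both the across-period and down-group shifts push Se's electron affinity up.
F > Se: relative to Se, both the across-period and down-group shifts push F's electron affinity up.
Cl > F: this pair runs against the simple trend — see the exception note.
Note the exception: Cl has a higher electron affinity than F, contrary to the simple trend — F's small 2p subshell makes the incoming electron feel strong e⁻–e⁻ repulsion, so Cl actually releases more energy on gaining an electron.
For reference (kJ/mol): F 328, Cl 349, Se 195, Rb 47.
So from highest to lowest: Cl > F > Se > Rb.

Cl, F, Se, Rb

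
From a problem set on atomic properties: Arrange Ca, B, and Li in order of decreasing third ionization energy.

Li > Ca > B

IE_3 is the cost of taking one more electron from the +2 cation: Ca²⁺ is the bare [Ar] core; B²⁺ still has 1 valence electron; Li²⁺ is already 1 electron into the core.
Core electrons are held far more tightly than valence electrons, so Ca and Li top the IE_3 order.
The numbers (kJ/mol): Ca 4912, B 3660, Li 11815.
Hence IE_3: B < Ca < Li.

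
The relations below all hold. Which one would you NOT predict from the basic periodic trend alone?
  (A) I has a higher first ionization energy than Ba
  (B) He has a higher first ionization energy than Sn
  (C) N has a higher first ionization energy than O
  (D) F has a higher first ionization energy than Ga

The general trend: first ionization energy increases across a period and decreases down a group.
(A) I (period 5, group 17) vs Ba (period 6, group 2): the stated order agrees with the simple trend.
(B) He (period 1, group 18) vs Sn (period 5, group 14): the stated order agrees with the simple trend.
(C) N (period 2, group 15) vs O (period 2, group 16): the stated order contradicts the simple trend.
(D) F (period 2, group 17) vs Ga (period 4, group 13): the stated order agrees with the simple trend.
The exception is (C): pairing an electron in O's 2p⁴ costs repulsion energy, so O ionizes more easily than half-filled N (2p³).

(C)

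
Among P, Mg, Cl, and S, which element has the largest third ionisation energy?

Consider each +2 ion: P²⁺ still has 3 valence electrons; Mg²⁺ is the bare [Ne] core; Cl²⁺ still has 5 valence electrons; S²⁺ still has 4 valence electrons.
Core electrons are held far more tightly than valence electrons, so Mg tops the IE_3 order.
Valence configurations: P²⁺ [Ne]3s²3p¹, Cl²⁺ [Ne]3s²3p³, S²⁺ [Ne]3s²3p².
The numbers (kJ/mol): P 2914, Mg 7733, Cl 3822, S 3357.
Overall IE_3 order: P < S < Cl < Mg.

Mg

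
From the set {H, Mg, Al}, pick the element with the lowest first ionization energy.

H is in period 1, group 1; Mg is in period 3, group 2; Al is in period 3, group 13.
Across a period the outer electron is held more tightly (higher IE₁); down a group it sits in a higher shell, more shielded, and comes off more easily.
Neither a single period nor a single group — weigh both effects.
Mg > Al: this pair runs against the simple trend — see the exception note.
H > Mg: period and group pull opposite ways; the down-group shift dominates (1312 vs 738 kJ/mol).
Note the exception: Mg has a higher first ionization energy than Al, contrary to the simple trend — Al's single 3p electron is easier to remove than one from Mg's filled 3s².
Approximate values (kJ/mol): H 1312, Mg 738, Al 578.
The lowest first ionization energy among these belongs to Al.

Al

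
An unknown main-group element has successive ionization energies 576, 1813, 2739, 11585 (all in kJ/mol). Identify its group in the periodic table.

Group 13

Look for the largest jump between consecutive ionization energies: IE4/IE3 ≈ 4.2, far larger than any earlier ratio.
That jump marks the point where a core electron is being removed. So the atom has 3 valence electrons.
A main-group element with 3 valence electrons is in group 13.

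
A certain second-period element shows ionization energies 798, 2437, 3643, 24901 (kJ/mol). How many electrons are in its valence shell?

3

Look for the largest jump between consecutive ionization energies: IE4/IE3 ≈ 6.8, far larger than any earlier ratio.
That jump marks the point where a core electron is being removed. So the atom has 3 valence electrons.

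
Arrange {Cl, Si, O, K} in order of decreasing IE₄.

The fourth ionization energy removes an electron from the +3 ion. For each element: Cl³⁺ still has 4 valence electrons; Si³⁺ still has 1 valence electron; O³⁺ still has 3 valence electrons; K³⁺ is already 2 electrons into the core.
Usually core removal costs more than valence removal, but here the competition is close: a tightly held n=2 valence electron can cost more to remove than an n=3 core electron, so the actual values have to decide it.
Valence configurations: Cl³⁺ [Ne]3s²3p², Si³⁺ [Ne]3s¹, O³⁺ [He]2s²2p¹.
Approximate IE_4 values (kJ/mol): Cl 5159, Si 4356, O 7469, K 5877.
So the fourth ionization energies run Si < Cl < K < O.

O, K, Cl, Si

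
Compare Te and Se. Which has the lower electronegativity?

Te

Se is in period 4, group 16; Te is in period 5, group 16.
EN rises left→right (higher Z_eff, smaller atoms) and falls top→bottom (larger, more shielded atoms).
All are in group 16, so electronegativity increases up the group.
So Te has the lower electronegativity (Te < Se).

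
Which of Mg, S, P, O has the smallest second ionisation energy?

Mg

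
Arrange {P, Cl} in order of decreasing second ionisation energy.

Cl > P

Consider each +1 ion: P⁺ still has 4 valence electrons; Cl⁺ still has 6 valence electrons.
All are still removing valence electrons, so compare the +1 ions as you would atoms: IE_2 generally rises across a period (higher Z_eff) and falls down a group (larger shell), subject to the usual subshell exceptions.
Valence configurations: P⁺ [Ne]3s²3p², Cl⁺ [Ne]3s²3p⁴.
Approximate IE_2 values (kJ/mol): P 1907, Cl 2298.
Hence IE_2: P < Cl.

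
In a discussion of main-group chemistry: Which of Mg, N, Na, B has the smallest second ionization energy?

Mg

After 1 electron has been removed, what remains? Mg⁺ still has 1 valence electron; N⁺ still has 4 valence electrons; Na⁺ is the bare [Ne] core; B⁺ still has 2 valence electrons.
Pulling an electron out of a noble-gas core costs far more than removing a remaining valence electron, so Na sits at the high end of IE_2.
Valence configurations: Mg⁺ [Ne]3s¹, N⁺ [He]2s²2p², B⁺ [He]2s².
Approximate IE_2 values (kJ/mol): Mg 1451, N 2856, Na 4562, B 2427.
Overall IE_2 order: Mg < B < N < Na.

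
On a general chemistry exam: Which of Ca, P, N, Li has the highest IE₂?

Li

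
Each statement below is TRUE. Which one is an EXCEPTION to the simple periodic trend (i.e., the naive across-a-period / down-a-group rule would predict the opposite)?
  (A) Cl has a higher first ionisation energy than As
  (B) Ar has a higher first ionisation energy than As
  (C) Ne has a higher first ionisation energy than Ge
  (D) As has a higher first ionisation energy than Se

(D)

The general trend: first ionisation energy increases across a period and decreases down a group.
(A) Cl (period 3, group 17) vs As (period 4, group 15): the stated order agrees with the simple trend.
(B) Ar (period 3, group 18) vs As (period 4, group 15): the stated order agrees with the simple trend.
(C) Ne (period 2, group 18) vs Ge (period 4, group 14): the stated order agrees with the simple trend.
(D) As (period 4, group 15) vs Se (period 4, group 16): the stated order contradicts the simple trend.
The exception is (D): Se (4p⁴) ionizes more easily than half-filled As (4p³).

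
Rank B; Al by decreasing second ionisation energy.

Consider each +1 ion: B⁺ still has 2 valence electrons; Al⁺ still has 2 valence electrons.
All are still removing valence electrons, so compare the +1 ions as you would atoms: IE_2 generally rises across a period (higher Z_eff) and falls down a group (larger shell), subject to the usual subshell exceptions.
Valence configurations: B⁺ [He]2s², Al⁺ [Ne]3s².
Tabulated IE_2 (kJ/mol): B 2427, Al 1817.
Overall IE_2 order: Al < B.

B > Al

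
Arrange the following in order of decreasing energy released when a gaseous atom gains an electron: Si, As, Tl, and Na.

EA tends to increase across a period and decrease down a group, though the pattern is less regular than for IE or radius.
Neither a single period nor a single group — weigh both effects.
Na > Tl: period and group pull opposite ways; the down-group shift dominates (53 vs 19 kJ/mol).
As > Na: period and group pull opposite ways; the across-period shift dominates (78 vs 53 kJ/mol).
Si > As: period and group pull opposite ways; the down-group shift dominates (134 vs 78 kJ/mol).
For reference (kJ/mol): Na 53, Si 134, As 78, Tl 19.
So from highest to lowest: Si > As > Na > Tl.

Si > As > Na > Tl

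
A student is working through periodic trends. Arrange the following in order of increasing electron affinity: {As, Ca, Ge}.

Ca is in period 4, group 2; Ge is in period 4, group 14; As is in period 4, group 15.
Atoms with high Z_eff and room in the valence shell (especially the halogens) have the most exothermic electron affinities.
All lie in period 4; the across-period trend (electron affinity increases left to right) applies, with the exception below.
Note the exception: Ge has a higher electron affinity than As, contrary to the simple trend — adding an electron to As's half-filled 4p³ is unfavourable, so Ge (4p²) has the more exothermic EA.
For reference (kJ/mol): Ca 2, Ge 119, As 78.
So from lowest to highest: Ca < As < Ge.

Ca, As, Ge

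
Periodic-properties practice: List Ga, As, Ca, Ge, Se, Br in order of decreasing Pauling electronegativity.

Br, Se, As, Ge, Ga, Ca

Ca is in period 4, group 2; Ga is in period 4, group 13; Ge is in period 4, group 14; As is in period 4, group 15; Se is in period 4, group 16; Br is in period 4, group 17.
Smaller atoms with higher effective nuclear charge are more electronegative.
All lie in period 4, so electronegativity increases left to right.
So from highest to lowest: Br > Se > As > Ge > Ga > Ca.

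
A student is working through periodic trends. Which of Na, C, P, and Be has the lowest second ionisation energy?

Be

IE_2 is the cost of taking one more electron from the +1 cation: Na⁺ is the bare [Ne] core; C⁺ still has 3 valence electrons; P⁺ still has 4 valence electrons; Be⁺ still has 1 valence electron.
Pulling an electron out of a noble-gas core costs far more than removing a remaining valence electron, so Na sits at the high end of IE_2.
Valence configurations: C⁺ [He]2s²2p¹, P⁺ [Ne]3s²3p², Be⁺ [He]2s¹.
Approximate IE_2 values (kJ/mol): Na 4562, C 2353, P 1907, Be 1757.
Overall IE_2 order: Be < P < C < Na.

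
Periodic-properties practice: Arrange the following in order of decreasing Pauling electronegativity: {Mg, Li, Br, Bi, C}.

Br > C > Bi > Mg > Li

Li is in period 2, group 1; C is in period 2, group 14; Mg is in period 3, group 2; Br is in period 4, group 17; Bi is in period 6, group 15.
Atoms toward the upper right of the periodic table pull bonding electrons most strongly.
These span different periods and groups, so the two trends combine.
Mg > Li: period and group pull opposite ways; the across-period shift dominates (1.31 vs 0.98).
Bi > Mg: period and group pull opposite ways; the across-period shift dominates (2.02 vs 1.31).
C > Bi: period and group pull opposite ways; the down-group shift dominates (2.55 vs 2.02).
Br > C: the two effects oppose for this pair; the across-period effect wins (2.96 vs 2.55).
For reference (Pauling): Li 0.98, C 2.55, Mg 1.31, Br 2.96, Bi 2.02.
So from highest to lowest: Br > C > Bi > Mg > Li.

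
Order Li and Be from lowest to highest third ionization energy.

Li < Be

After 2 electrons have been removed, what remains? Li²⁺ is already 1 electron into the core; Be²⁺ is the bare [He] core.
All of these are removing an electron from a noble-gas core or deeper; the smaller core (lower principal quantum number) is held far more tightly, and within a period the higher nuclear charge binds the same core more tightly.
Approximate IE_3 values (kJ/mol): Li 11815, Be 14849.
So the third ionization energies run Li < Be.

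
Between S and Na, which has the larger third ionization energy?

The third ionization energy removes an electron from the +2 ion. For each element: S²⁺ still has 4 valence electrons; Na²⁺ is already 1 electron into the core.
Core electrons are held far more tightly than valence electrons, so Na tops the IE_3 order.
Tabulated IE_3 (kJ/mol): S 3357, Na 6910.
Hence IE_3: S < Na.

Na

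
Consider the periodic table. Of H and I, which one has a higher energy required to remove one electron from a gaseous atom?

H

H is in period 1, group 1; I is in period 5, group 17.
Removing the outermost electron gets harder across a period and easier down a group.
Here both period and group differ, so the two effects have to be weighed against each other.
H > I: the two effects oppose for this pair; the down-group effect wins (1312 vs 1008 kJ/mol).
For reference (kJ/mol): H 1312, I 1008.
So H has the higher energy required to remove one electron from a gaseous atom (H > I).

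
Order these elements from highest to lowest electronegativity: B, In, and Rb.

EN rises left→right (higher Z_eff, smaller atoms) and falls top→bottom (larger, more shielded atoms).
These span different periods and groups, so the two trends combine.
In > Rb: In lies to the right of Rb in period 5, so the across-period effect alone puts In higher.
B > In: they share group 13; the group trend gives B the larger value.
Approximate values (Pauling): B 2.04, Rb 0.82, In 1.78.
So from highest to lowest: B > In > Rb.

B > In > Rb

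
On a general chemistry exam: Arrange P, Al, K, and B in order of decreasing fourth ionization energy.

B, Al, K, P

IE_4 is the cost of taking one more electron from the +3 cation: P³⁺ still has 2 valence electrons; Al³⁺ is the bare [Ne] core; K³⁺ is already 2 electrons into the core; B³⁺ is the bare [He] core.
Core electrons are held far more tightly than valence electrons, so K, Al and B top the IE_4 order.
Approximate IE_4 values (kJ/mol): P 4964, Al 11577, K 5877, B 25026.
So the fourth ionization energies run P < K < Al < B.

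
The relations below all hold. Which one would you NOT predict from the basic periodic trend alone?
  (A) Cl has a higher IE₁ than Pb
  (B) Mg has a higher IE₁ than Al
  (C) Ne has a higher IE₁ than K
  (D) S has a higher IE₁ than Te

(B)

The general trend: IE₁ increases across a period and decreases down a group.
(A) Cl (period 3, group 17) vs Pb (period 6, group 14): the stated order agrees with the simple trend.
(B) Mg (period 3, group 2) vs Al (period 3, group 13): the stated order contradicts the simple trend.
(C) Ne (period 2, group 18) vs K (period 4, group 1): the stated order agrees with the simple trend.
(D) S (period 3, group 16) vs Te (period 5, group 16): the stated order agrees with the simple trend.
The exception is (B): Al's single 3p electron is easier to remove than one from Mg's filled 3s².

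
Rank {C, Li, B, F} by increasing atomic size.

Li is in period 2, group 1; B is in period 2, group 13; C is in period 2, group 14; F is in period 2, group 17.
Radius decreases left→right (rising Z_eff, same n) and increases top→bottom (higher n).
All lie in period 2, so atomic radius increases right to left.
So from smallest to largest: F < C < B < Li.

F < C < B < Li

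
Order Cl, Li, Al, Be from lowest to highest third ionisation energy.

After 2 electrons have been removed, what remains? Cl²⁺ still has 5 valence electrons; Li²⁺ is already 1 electron into the core; Al²⁺ still has 1 valence electron; Be²⁺ is the bare [He] core.
Core electrons are held far more tightly than valence electrons, so Li and Be top the IE_3 order.
Valence configurations: Cl²⁺ [Ne]3s²3p³, Al²⁺ [Ne]3s¹.
Tabulated IE_3 (kJ/mol): Cl 3822, Li 11815, Al 2745, Be 14849.
Overall IE_3 order: Al < Cl < Li < Be.

Al < Cl < Li < Be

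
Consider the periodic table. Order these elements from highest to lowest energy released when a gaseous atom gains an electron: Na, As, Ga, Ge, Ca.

Ge, As, Na, Ga, Ca

Na is in period 3, group 1; Ca is in period 4, group 2; Ga is in period 4, group 13; Ge is in period 4, group 14; As is in period 4, group 15.
Atoms with high Z_eff and room in the valence shell (especially the halogens) have the most exothermic electron affinities.
These span different periods and groups, so the two trends combine.
Ga > Ca: both are in period 4; the period trend gives Ga the larger value.
Na > Ga: period and group pull opposite ways; the down-group shift dominates (53 vs 29 kJ/mol).
As > Na: the two effects oppose for this pair; the across-period effect wins (78 vs 53 kJ/mol).
Ge > As: this pair runs against the simple trend — see the exception note.
Note the exception: Ge has a higher electron affinity than As, contrary to the simple trend — adding an electron to As's half-filled 4p³ is unfavourable, so Ge (4p²) has the more exothermic EA.
Approximate values (kJ/mol): Na 53, Ca 2, Ga 29, Ge 119, As 78.
So from highest to lowest: Ge > As > Na > Ga > Ca.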